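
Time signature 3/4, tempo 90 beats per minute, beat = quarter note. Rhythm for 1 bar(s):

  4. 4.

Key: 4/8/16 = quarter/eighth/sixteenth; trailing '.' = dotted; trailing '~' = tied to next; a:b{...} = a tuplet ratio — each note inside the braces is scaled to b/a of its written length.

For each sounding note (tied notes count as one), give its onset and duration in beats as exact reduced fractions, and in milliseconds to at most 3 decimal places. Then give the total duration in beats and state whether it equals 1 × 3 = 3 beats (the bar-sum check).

1) 0.0ms=0b +1000.0ms=3/2b
2) 1000.0ms=3/2b +1000.0ms=3/2b
Σ=3b of 3 (90bpm 3/4) — PASS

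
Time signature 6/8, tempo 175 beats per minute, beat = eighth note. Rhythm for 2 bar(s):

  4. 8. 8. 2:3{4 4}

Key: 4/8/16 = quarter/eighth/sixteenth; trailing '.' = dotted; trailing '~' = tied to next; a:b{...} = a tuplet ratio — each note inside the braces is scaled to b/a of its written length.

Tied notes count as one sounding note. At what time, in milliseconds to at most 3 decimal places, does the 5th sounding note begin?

1. 0.0ms @ 0 + 1028.571ms (3)
2. 1028.571ms @ 3 + 514.286ms (3/2)
3. 1542.857ms @ 9/2 + 514.286ms (3/2)
4. 2057.143ms @ 6 + 1028.571ms (3)
5. 3085.714ms @ 9 + 1028.571ms (3)

note 5 onset = 9b = 3085.714ms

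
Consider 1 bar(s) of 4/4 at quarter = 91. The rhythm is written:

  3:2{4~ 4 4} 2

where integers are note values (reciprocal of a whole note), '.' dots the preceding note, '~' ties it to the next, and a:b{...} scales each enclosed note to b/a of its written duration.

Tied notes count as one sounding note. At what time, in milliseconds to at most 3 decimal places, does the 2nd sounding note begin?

note 2 onset = 4/3b = 879.121ms

1. 0.0ms @ 0 + 879.121ms (4/3)
2. 879.121ms @ 4/3 + 439.56ms (2/3)
3. 1318.681ms @ 2 + 1318.681ms (2)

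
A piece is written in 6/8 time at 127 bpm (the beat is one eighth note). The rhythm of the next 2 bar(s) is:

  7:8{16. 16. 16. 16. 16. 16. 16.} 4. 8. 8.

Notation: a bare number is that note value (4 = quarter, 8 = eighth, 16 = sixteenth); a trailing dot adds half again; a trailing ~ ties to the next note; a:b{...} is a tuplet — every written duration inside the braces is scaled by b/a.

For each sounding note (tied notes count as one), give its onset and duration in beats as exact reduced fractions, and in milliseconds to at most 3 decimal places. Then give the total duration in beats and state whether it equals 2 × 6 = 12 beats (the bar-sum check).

1) 0.0ms=0b +404.949ms=6/7b
2) 404.949ms=6/7b +404.949ms=6/7b
3) 809.899ms=12/7b +404.949ms=6/7b
4) 1214.848ms=18/7b +404.949ms=6/7b
5) 1619.798ms=24/7b +404.949ms=6/7b
6) 2024.747ms=30/7b +404.949ms=6/7b
7) 2429.696ms=36/7b +404.949ms=6/7b
8) 2834.646ms=6b +1417.323ms=3b
9) 4251.969ms=9b +708.661ms=3/2b
10) 4960.63ms=21/2b +708.661ms=3/2b
Σ=12b of 12 (127bpm 6/8) — PASS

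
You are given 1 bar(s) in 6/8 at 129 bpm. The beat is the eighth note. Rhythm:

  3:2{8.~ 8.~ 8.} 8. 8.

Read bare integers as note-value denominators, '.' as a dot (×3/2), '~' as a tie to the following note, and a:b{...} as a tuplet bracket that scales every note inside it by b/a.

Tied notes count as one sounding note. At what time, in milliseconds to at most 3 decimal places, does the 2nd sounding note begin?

1. 0.0ms @ 0 + 1395.349ms (3)
2. 1395.349ms @ 3 + 697.674ms (3/2)
3. 2093.023ms @ 9/2 + 697.674ms (3/2)

note 2 onset = 3b = 1395.349ms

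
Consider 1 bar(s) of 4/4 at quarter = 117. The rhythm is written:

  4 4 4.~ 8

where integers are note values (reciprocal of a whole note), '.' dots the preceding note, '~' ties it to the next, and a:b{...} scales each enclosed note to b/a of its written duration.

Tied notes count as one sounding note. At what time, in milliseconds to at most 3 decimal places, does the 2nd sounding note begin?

1. 0.0ms @ 0 + 512.821ms (1)
2. 512.821ms @ 1 + 512.821ms (1)
3. 1025.641ms @ 2 + 1025.641ms (2)

note 2 onset = 1b = 512.821ms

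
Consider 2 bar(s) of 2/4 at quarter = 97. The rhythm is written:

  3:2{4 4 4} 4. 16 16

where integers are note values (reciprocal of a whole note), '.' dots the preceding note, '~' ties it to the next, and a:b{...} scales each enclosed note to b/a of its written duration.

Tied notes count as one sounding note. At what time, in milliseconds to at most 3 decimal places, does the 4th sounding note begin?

note 4 onset = 2b = 1237.113ms

1. 0.0ms @ 0 + 412.371ms (2/3)
2. 412.371ms @ 2/3 + 412.371ms (2/3)
3. 824.742ms @ 4/3 + 412.371ms (2/3)
4. 1237.113ms @ 2 + 927.835ms (3/2)
5. 2164.948ms @ 7/2 + 154.639ms (1/4)
6. 2319.588ms @ 15/4 + 154.639ms (1/4)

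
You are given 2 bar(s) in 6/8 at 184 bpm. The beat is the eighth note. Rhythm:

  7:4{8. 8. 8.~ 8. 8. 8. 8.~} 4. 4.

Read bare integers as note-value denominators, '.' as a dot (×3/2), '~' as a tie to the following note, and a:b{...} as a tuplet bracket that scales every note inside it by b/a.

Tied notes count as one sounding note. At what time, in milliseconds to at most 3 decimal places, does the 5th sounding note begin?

1. 0.0ms @ 0 + 279.503ms (6/7)
2. 279.503ms @ 6/7 + 279.503ms (6/7)
3. 559.006ms @ 12/7 + 559.006ms (12/7)
4. 1118.012ms @ 24/7 + 279.503ms (6/7)
5. 1397.516ms @ 30/7 + 279.503ms (6/7)
6. 1677.019ms @ 36/7 + 1257.764ms (27/7)
7. 2934.783ms @ 9 + 978.261ms (3)

note 5 onset = 30/7b = 1397.516ms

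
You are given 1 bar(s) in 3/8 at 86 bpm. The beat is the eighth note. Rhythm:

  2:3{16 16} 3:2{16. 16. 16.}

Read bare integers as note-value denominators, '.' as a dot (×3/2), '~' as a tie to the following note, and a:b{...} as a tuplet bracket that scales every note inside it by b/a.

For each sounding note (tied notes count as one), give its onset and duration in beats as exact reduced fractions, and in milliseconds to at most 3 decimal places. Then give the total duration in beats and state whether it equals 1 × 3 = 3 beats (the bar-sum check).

1) 0.0ms=0b +523.256ms=3/4b
2) 523.256ms=3/4b +523.256ms=3/4b
3) 1046.512ms=3/2b +348.837ms=1/2b
4) 1395.349ms=2b +348.837ms=1/2b
5) 1744.186ms=5/2b +348.837ms=1/2b
Σ=3b of 3 (86bpm 3/8) — PASS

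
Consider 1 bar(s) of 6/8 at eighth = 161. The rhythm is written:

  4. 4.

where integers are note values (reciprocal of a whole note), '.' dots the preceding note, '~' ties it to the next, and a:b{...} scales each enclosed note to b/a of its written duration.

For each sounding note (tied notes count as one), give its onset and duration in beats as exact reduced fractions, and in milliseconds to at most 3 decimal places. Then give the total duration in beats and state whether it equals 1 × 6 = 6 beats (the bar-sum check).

1) 0.0ms=0b +1118.012ms=3b
2) 1118.012ms=3b +1118.012ms=3b
Σ=6b of 6 (161bpm 6/8) — PASS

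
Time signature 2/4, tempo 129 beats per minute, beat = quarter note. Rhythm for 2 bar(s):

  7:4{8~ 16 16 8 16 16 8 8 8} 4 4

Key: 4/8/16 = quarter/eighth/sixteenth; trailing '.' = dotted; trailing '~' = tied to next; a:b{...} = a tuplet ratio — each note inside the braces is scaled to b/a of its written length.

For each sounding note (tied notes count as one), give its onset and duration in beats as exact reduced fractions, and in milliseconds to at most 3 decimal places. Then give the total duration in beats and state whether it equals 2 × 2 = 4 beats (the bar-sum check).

1) 0.0ms=0b +199.336ms=3/7b
2) 199.336ms=3/7b +66.445ms=1/7b
3) 265.781ms=4/7b +132.89ms=2/7b
4) 398.671ms=6/7b +66.445ms=1/7b
5) 465.116ms=1b +66.445ms=1/7b
6) 531.561ms=8/7b +132.89ms=2/7b
7) 664.452ms=10/7b +132.89ms=2/7b
8) 797.342ms=12/7b +132.89ms=2/7b
9) 930.233ms=2b +465.116ms=1b
10) 1395.349ms=3b +465.116ms=1b
Σ=4b of 4 (129bpm 2/4) — PASS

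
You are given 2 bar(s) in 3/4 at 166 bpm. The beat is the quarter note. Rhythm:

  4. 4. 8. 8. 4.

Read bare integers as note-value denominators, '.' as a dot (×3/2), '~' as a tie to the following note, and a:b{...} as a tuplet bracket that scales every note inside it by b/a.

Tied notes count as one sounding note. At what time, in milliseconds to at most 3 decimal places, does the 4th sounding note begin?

note 4 onset = 15/4b = 1355.422ms

1. 0.0ms @ 0 + 542.169ms (3/2)
2. 542.169ms @ 3/2 + 542.169ms (3/2)
3. 1084.337ms @ 3 + 271.084ms (3/4)
4. 1355.422ms @ 15/4 + 271.084ms (3/4)
5. 1626.506ms @ 9/2 + 542.169ms (3/2)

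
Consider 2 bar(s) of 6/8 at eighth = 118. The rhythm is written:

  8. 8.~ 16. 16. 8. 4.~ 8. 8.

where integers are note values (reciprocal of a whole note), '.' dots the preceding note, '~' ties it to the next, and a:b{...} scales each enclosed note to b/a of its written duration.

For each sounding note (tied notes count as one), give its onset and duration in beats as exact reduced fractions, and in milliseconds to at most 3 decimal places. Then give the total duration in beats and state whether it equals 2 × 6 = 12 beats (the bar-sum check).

1) 0.0ms=0b +762.712ms=3/2b
2) 762.712ms=3/2b +1144.068ms=9/4b
3) 1906.78ms=15/4b +381.356ms=3/4b
4) 2288.136ms=9/2b +762.712ms=3/2b
5) 3050.847ms=6b +2288.136ms=9/2b
6) 5338.983ms=21/2b +762.712ms=3/2b
Σ=12b of 12 (118bpm 6/8) — PASS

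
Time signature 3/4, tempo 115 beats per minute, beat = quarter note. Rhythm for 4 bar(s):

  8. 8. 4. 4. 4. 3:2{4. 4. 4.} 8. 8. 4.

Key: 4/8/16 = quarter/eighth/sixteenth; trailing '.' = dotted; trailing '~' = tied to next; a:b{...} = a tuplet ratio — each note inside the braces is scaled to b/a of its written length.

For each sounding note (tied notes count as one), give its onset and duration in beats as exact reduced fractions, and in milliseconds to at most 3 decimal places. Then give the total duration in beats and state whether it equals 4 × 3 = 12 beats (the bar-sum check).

1) 0.0ms=0b +391.304ms=3/4b
2) 391.304ms=3/4b +391.304ms=3/4b
3) 782.609ms=3/2b +782.609ms=3/2b
4) 1565.217ms=3b +782.609ms=3/2b
5) 2347.826ms=9/2b +782.609ms=3/2b
6) 3130.435ms=6b +521.739ms=1b
7) 3652.174ms=7b +521.739ms=1b
8) 4173.913ms=8b +521.739ms=1b
9) 4695.652ms=9b +391.304ms=3/4b
10) 5086.957ms=39/4b +391.304ms=3/4b
11) 5478.261ms=21/2b +782.609ms=3/2b
Σ=12b of 12 (115bpm 3/4) — PASS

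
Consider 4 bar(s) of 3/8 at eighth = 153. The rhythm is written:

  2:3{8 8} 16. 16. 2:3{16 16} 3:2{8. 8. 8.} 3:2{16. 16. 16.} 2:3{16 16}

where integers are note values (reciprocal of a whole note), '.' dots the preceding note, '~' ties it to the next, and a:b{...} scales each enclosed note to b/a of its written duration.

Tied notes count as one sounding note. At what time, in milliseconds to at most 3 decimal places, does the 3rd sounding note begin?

1. 0.0ms @ 0 + 588.235ms (3/2)
2. 588.235ms @ 3/2 + 588.235ms (3/2)
3. 1176.471ms @ 3 + 294.118ms (3/4)
4. 1470.588ms @ 15/4 + 294.118ms (3/4)
5. 1764.706ms @ 9/2 + 294.118ms (3/4)
6. 2058.824ms @ 21/4 + 294.118ms (3/4)
7. 2352.941ms @ 6 + 392.157ms (1)
8. 2745.098ms @ 7 + 392.157ms (1)
9. 3137.255ms @ 8 + 392.157ms (1)
10. 3529.412ms @ 9 + 196.078ms (1/2)
11. 3725.49ms @ 19/2 + 196.078ms (1/2)
12. 3921.569ms @ 10 + 196.078ms (1/2)
13. 4117.647ms @ 21/2 + 294.118ms (3/4)
14. 4411.765ms @ 45/4 + 294.118ms (3/4)

note 3 onset = 3b = 1176.471ms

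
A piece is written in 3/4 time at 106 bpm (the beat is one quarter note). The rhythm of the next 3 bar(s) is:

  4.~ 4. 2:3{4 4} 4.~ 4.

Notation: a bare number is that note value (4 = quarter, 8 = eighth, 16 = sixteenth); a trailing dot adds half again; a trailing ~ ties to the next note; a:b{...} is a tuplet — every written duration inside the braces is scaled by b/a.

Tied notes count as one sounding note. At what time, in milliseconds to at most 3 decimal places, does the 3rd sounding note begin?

note 3 onset = 9/2b = 2547.17ms

1. 0.0ms @ 0 + 1698.113ms (3)
2. 1698.113ms @ 3 + 849.057ms (3/2)
3. 2547.17ms @ 9/2 + 849.057ms (3/2)
4. 3396.226ms @ 6 + 1698.113ms (3)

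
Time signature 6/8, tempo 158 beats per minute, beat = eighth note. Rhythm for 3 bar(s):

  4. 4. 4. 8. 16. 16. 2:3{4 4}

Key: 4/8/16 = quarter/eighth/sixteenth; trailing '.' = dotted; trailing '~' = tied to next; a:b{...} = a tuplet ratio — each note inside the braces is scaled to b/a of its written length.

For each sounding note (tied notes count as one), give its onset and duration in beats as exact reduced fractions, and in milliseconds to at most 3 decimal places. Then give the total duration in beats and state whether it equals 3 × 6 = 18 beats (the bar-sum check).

1) 0.0ms=0b +1139.241ms=3b
2) 1139.241ms=3b +1139.241ms=3b
3) 2278.481ms=6b +1139.241ms=3b
4) 3417.722ms=9b +569.62ms=3/2b
5) 3987.342ms=21/2b +284.81ms=3/4b
6) 4272.152ms=45/4b +284.81ms=3/4b
7) 4556.962ms=12b +1139.241ms=3b
8) 5696.203ms=15b +1139.241ms=3b
Σ=18b of 18 (158bpm 6/8) — PASS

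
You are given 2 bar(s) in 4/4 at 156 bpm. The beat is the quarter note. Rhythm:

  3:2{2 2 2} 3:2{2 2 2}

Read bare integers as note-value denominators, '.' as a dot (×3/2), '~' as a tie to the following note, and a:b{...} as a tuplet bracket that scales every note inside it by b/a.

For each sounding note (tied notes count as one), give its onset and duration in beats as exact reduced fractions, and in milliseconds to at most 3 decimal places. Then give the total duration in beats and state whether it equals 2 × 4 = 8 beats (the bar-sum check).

1) 0.0ms=0b +512.821ms=4/3b
2) 512.821ms=4/3b +512.821ms=4/3b
3) 1025.641ms=8/3b +512.821ms=4/3b
4) 1538.462ms=4b +512.821ms=4/3b
5) 2051.282ms=16/3b +512.821ms=4/3b
6) 2564.103ms=20/3b +512.821ms=4/3b
Σ=8b of 8 (156bpm 4/4) — PASS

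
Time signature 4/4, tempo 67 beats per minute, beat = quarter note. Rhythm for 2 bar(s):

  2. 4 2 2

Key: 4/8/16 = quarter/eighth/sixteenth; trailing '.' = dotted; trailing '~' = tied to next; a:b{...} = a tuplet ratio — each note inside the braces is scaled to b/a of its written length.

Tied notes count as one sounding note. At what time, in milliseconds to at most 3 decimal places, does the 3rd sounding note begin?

note 3 onset = 4b = 3582.09ms

1. 0.0ms @ 0 + 2686.567ms (3)
2. 2686.567ms @ 3 + 895.522ms (1)
3. 3582.09ms @ 4 + 1791.045ms (2)
4. 5373.134ms @ 6 + 1791.045ms (2)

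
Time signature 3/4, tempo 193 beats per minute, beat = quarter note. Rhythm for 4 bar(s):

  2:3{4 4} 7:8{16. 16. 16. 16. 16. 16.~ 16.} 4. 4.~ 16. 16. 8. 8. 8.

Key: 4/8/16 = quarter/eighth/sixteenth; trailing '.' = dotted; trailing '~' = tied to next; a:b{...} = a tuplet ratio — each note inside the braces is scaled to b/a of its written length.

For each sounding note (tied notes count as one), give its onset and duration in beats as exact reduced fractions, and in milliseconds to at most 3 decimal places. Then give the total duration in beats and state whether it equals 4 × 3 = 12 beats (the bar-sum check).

1) 0.0ms=0b +466.321ms=3/2b
2) 466.321ms=3/2b +466.321ms=3/2b
3) 932.642ms=3b +133.235ms=3/7b
4) 1065.877ms=24/7b +133.235ms=3/7b
5) 1199.112ms=27/7b +133.235ms=3/7b
6) 1332.346ms=30/7b +133.235ms=3/7b
7) 1465.581ms=33/7b +133.235ms=3/7b
8) 1598.816ms=36/7b +266.469ms=6/7b
9) 1865.285ms=6b +466.321ms=3/2b
10) 2331.606ms=15/2b +582.902ms=15/8b
11) 2914.508ms=75/8b +116.58ms=3/8b
12) 3031.088ms=39/4b +233.161ms=3/4b
13) 3264.249ms=21/2b +233.161ms=3/4b
14) 3497.409ms=45/4b +233.161ms=3/4b
Σ=12b of 12 (193bpm 3/4) — PASS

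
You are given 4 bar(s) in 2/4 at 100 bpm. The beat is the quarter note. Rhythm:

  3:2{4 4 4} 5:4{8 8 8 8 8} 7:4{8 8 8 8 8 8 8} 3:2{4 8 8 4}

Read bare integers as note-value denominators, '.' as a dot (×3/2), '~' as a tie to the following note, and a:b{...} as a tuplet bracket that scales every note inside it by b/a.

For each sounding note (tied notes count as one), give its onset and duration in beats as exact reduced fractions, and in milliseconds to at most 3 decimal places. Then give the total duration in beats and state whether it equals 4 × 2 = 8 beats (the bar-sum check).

1) 0.0ms=0b +400.0ms=2/3b
2) 400.0ms=2/3b +400.0ms=2/3b
3) 800.0ms=4/3b +400.0ms=2/3b
4) 1200.0ms=2b +240.0ms=2/5b
5) 1440.0ms=12/5b +240.0ms=2/5b
6) 1680.0ms=14/5b +240.0ms=2/5b
7) 1920.0ms=16/5b +240.0ms=2/5b
8) 2160.0ms=18/5b +240.0ms=2/5b
9) 2400.0ms=4b +171.429ms=2/7b
10) 2571.429ms=30/7b +171.429ms=2/7b
11) 2742.857ms=32/7b +171.429ms=2/7b
12) 2914.286ms=34/7b +171.429ms=2/7b
13) 3085.714ms=36/7b +171.429ms=2/7b
14) 3257.143ms=38/7b +171.429ms=2/7b
15) 3428.571ms=40/7b +171.429ms=2/7b
16) 3600.0ms=6b +400.0ms=2/3b
17) 4000.0ms=20/3b +200.0ms=1/3b
18) 4200.0ms=7b +200.0ms=1/3b
19) 4400.0ms=22/3b +400.0ms=2/3b
Σ=8b of 8 (100bpm 2/4) — PASS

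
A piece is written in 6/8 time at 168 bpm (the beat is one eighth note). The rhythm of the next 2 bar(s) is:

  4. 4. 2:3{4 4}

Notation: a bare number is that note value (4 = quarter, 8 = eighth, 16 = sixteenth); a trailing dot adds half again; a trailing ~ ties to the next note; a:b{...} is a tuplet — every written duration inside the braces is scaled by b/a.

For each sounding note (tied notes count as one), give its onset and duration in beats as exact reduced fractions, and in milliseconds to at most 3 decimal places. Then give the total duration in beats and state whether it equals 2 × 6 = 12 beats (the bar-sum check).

1) 0.0ms=0b +1071.429ms=3b
2) 1071.429ms=3b +1071.429ms=3b
3) 2142.857ms=6b +1071.429ms=3b
4) 3214.286ms=9b +1071.429ms=3b
Σ=12b of 12 (168bpm 6/8) — PASS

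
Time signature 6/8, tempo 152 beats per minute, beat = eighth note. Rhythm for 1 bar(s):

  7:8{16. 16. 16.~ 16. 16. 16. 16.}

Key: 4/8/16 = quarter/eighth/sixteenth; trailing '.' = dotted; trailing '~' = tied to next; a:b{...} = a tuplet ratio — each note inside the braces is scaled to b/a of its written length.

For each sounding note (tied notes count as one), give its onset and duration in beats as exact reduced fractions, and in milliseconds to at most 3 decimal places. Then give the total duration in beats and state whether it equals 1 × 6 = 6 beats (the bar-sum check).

1) 0.0ms=0b +338.346ms=6/7b
2) 338.346ms=6/7b +338.346ms=6/7b
3) 676.692ms=12/7b +676.692ms=12/7b
4) 1353.383ms=24/7b +338.346ms=6/7b
5) 1691.729ms=30/7b +338.346ms=6/7b
6) 2030.075ms=36/7b +338.346ms=6/7b
Σ=6b of 6 (152bpm 6/8) — PASS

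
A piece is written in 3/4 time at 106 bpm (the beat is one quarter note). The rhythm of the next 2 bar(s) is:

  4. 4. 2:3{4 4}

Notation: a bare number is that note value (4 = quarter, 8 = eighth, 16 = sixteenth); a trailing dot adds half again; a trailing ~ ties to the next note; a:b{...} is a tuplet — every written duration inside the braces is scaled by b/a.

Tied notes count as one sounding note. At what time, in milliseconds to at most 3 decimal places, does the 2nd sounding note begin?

note 2 onset = 3/2b = 849.057ms

1. 0.0ms @ 0 + 849.057ms (3/2)
2. 849.057ms @ 3/2 + 849.057ms (3/2)
3. 1698.113ms @ 3 + 849.057ms (3/2)
4. 2547.17ms @ 9/2 + 849.057ms (3/2)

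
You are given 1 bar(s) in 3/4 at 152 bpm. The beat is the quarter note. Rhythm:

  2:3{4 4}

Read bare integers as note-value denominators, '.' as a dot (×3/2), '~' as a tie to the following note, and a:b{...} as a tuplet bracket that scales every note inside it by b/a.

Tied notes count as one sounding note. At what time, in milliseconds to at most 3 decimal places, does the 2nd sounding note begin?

1. 0.0ms @ 0 + 592.105ms (3/2)
2. 592.105ms @ 3/2 + 592.105ms (3/2)

note 2 onset = 3/2b = 592.105ms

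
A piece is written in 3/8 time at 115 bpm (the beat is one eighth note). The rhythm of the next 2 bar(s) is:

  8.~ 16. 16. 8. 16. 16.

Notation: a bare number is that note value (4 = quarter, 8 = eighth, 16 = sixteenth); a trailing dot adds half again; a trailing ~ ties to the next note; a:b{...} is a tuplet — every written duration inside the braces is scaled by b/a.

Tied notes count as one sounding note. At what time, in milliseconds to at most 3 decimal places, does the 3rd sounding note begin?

note 3 onset = 3b = 1565.217ms

1. 0.0ms @ 0 + 1173.913ms (9/4)
2. 1173.913ms @ 9/4 + 391.304ms (3/4)
3. 1565.217ms @ 3 + 782.609ms (3/2)
4. 2347.826ms @ 9/2 + 391.304ms (3/4)
5. 2739.13ms @ 21/4 + 391.304ms (3/4)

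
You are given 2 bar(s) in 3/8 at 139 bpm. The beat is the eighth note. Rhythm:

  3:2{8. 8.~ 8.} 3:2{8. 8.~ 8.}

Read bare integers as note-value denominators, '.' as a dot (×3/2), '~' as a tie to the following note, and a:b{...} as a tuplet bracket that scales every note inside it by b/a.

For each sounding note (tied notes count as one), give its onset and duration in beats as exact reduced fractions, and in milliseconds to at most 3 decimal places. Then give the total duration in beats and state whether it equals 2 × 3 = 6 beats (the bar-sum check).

1) 0.0ms=0b +431.655ms=1b
2) 431.655ms=1b +863.309ms=2b
3) 1294.964ms=3b +431.655ms=1b
4) 1726.619ms=4b +863.309ms=2b
Σ=6b of 6 (139bpm 3/8) — PASS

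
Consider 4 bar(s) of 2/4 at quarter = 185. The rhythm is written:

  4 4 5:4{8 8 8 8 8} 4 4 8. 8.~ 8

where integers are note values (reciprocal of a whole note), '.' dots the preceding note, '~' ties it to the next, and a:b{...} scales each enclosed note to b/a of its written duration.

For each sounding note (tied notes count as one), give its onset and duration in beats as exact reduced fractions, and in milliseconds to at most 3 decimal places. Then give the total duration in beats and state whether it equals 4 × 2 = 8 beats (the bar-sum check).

1) 0.0ms=0b +324.324ms=1b
2) 324.324ms=1b +324.324ms=1b
3) 648.649ms=2b +129.73ms=2/5b
4) 778.378ms=12/5b +129.73ms=2/5b
5) 908.108ms=14/5b +129.73ms=2/5b
6) 1037.838ms=16/5b +129.73ms=2/5b
7) 1167.568ms=18/5b +129.73ms=2/5b
8) 1297.297ms=4b +324.324ms=1b
9) 1621.622ms=5b +324.324ms=1b
10) 1945.946ms=6b +243.243ms=3/4b
11) 2189.189ms=27/4b +405.405ms=5/4b
Σ=8b of 8 (185bpm 2/4) — PASS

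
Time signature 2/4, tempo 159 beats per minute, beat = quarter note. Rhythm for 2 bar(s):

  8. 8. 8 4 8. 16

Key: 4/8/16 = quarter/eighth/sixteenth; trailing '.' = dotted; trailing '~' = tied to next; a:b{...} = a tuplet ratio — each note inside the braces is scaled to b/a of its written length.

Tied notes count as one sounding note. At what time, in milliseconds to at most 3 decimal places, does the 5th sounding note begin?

note 5 onset = 3b = 1132.075ms

1. 0.0ms @ 0 + 283.019ms (3/4)
2. 283.019ms @ 3/4 + 283.019ms (3/4)
3. 566.038ms @ 3/2 + 188.679ms (1/2)
4. 754.717ms @ 2 + 377.358ms (1)
5. 1132.075ms @ 3 + 283.019ms (3/4)
6. 1415.094ms @ 15/4 + 94.34ms (1/4)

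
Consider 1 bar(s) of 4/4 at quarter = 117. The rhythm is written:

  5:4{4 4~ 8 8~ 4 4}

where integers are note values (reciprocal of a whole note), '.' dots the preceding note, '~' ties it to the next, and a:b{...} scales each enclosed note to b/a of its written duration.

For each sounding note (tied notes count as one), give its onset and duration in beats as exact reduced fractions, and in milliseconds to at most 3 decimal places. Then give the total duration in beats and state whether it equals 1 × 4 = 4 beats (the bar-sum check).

1) 0.0ms=0b +410.256ms=4/5b
2) 410.256ms=4/5b +615.385ms=6/5b
3) 1025.641ms=2b +615.385ms=6/5b
4) 1641.026ms=16/5b +410.256ms=4/5b
Σ=4b of 4 (117bpm 4/4) — PASS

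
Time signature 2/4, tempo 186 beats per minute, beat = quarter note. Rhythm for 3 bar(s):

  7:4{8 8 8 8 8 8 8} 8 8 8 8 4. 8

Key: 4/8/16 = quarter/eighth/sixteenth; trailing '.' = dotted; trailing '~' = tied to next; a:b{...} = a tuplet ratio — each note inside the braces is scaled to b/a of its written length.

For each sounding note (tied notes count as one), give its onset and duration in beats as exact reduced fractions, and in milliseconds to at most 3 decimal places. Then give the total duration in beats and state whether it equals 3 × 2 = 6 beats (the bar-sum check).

1) 0.0ms=0b +92.166ms=2/7b
2) 92.166ms=2/7b +92.166ms=2/7b
3) 184.332ms=4/7b +92.166ms=2/7b
4) 276.498ms=6/7b +92.166ms=2/7b
5) 368.664ms=8/7b +92.166ms=2/7b
6) 460.829ms=10/7b +92.166ms=2/7b
7) 552.995ms=12/7b +92.166ms=2/7b
8) 645.161ms=2b +161.29ms=1/2b
9) 806.452ms=5/2b +161.29ms=1/2b
10) 967.742ms=3b +161.29ms=1/2b
11) 1129.032ms=7/2b +161.29ms=1/2b
12) 1290.323ms=4b +483.871ms=3/2b
13) 1774.194ms=11/2b +161.29ms=1/2b
Σ=6b of 6 (186bpm 2/4) — PASS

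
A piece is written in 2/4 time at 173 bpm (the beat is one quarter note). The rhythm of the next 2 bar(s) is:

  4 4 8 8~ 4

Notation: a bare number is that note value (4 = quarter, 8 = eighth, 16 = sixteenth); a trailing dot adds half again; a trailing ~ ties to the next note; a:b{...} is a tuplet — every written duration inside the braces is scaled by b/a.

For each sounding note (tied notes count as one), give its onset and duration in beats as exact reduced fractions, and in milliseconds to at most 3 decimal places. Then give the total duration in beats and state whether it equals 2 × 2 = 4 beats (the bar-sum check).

1) 0.0ms=0b +346.821ms=1b
2) 346.821ms=1b +346.821ms=1b
3) 693.642ms=2b +173.41ms=1/2b
4) 867.052ms=5/2b +520.231ms=3/2b
Σ=4b of 4 (173bpm 2/4) — PASS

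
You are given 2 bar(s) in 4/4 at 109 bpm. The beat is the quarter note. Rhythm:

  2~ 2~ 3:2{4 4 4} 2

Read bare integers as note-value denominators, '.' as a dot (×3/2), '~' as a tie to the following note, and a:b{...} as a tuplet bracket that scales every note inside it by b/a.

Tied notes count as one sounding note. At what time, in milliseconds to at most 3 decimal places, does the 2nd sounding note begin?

1. 0.0ms @ 0 + 2568.807ms (14/3)
2. 2568.807ms @ 14/3 + 366.972ms (2/3)
3. 2935.78ms @ 16/3 + 366.972ms (2/3)
4. 3302.752ms @ 6 + 1100.917ms (2)

note 2 onset = 14/3b = 2568.807ms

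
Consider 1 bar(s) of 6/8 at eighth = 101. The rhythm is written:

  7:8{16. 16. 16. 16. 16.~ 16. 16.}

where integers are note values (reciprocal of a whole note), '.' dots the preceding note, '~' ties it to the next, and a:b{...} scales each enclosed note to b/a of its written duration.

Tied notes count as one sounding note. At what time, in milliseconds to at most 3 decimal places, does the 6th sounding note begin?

1. 0.0ms @ 0 + 509.194ms (6/7)
2. 509.194ms @ 6/7 + 509.194ms (6/7)
3. 1018.388ms @ 12/7 + 509.194ms (6/7)
4. 1527.581ms @ 18/7 + 509.194ms (6/7)
5. 2036.775ms @ 24/7 + 1018.388ms (12/7)
6. 3055.163ms @ 36/7 + 509.194ms (6/7)

note 6 onset = 36/7b = 3055.163ms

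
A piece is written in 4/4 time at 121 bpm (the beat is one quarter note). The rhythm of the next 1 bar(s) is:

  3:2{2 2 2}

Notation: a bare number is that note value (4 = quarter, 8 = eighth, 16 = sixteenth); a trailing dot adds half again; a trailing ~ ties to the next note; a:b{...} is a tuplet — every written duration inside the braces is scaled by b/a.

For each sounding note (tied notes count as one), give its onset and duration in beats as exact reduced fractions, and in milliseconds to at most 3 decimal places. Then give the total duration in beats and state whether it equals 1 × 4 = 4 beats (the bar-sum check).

1) 0.0ms=0b +661.157ms=4/3b
2) 661.157ms=4/3b +661.157ms=4/3b
3) 1322.314ms=8/3b +661.157ms=4/3b
Σ=4b of 4 (121bpm 4/4) — PASS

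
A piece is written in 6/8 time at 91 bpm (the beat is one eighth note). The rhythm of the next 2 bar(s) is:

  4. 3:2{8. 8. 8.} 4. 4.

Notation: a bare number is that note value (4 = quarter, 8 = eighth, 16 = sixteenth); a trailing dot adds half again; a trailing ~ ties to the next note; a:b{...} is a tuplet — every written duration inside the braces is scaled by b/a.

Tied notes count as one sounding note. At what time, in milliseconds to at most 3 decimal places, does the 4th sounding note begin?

note 4 onset = 5b = 3296.703ms

1. 0.0ms @ 0 + 1978.022ms (3)
2. 1978.022ms @ 3 + 659.341ms (1)
3. 2637.363ms @ 4 + 659.341ms (1)
4. 3296.703ms @ 5 + 659.341ms (1)
5. 3956.044ms @ 6 + 1978.022ms (3)
6. 5934.066ms @ 9 + 1978.022ms (3)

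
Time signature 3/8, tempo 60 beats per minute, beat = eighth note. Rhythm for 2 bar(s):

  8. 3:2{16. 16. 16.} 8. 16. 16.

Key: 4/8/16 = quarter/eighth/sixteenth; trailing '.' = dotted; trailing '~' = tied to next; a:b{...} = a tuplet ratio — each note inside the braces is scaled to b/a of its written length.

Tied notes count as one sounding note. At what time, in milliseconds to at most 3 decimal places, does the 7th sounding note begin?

1. 0.0ms @ 0 + 1500.0ms (3/2)
2. 1500.0ms @ 3/2 + 500.0ms (1/2)
3. 2000.0ms @ 2 + 500.0ms (1/2)
4. 2500.0ms @ 5/2 + 500.0ms (1/2)
5. 3000.0ms @ 3 + 1500.0ms (3/2)
6. 4500.0ms @ 9/2 + 750.0ms (3/4)
7. 5250.0ms @ 21/4 + 750.0ms (3/4)

note 7 onset = 21/4b = 5250.0ms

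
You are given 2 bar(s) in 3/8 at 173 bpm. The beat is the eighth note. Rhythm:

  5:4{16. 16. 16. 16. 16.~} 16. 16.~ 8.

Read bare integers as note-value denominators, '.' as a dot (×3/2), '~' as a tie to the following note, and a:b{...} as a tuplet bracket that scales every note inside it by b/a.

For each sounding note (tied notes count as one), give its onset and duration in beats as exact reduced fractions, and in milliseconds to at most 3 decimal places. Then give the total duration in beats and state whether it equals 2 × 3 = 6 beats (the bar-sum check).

1) 0.0ms=0b +208.092ms=3/5b
2) 208.092ms=3/5b +208.092ms=3/5b
3) 416.185ms=6/5b +208.092ms=3/5b
4) 624.277ms=9/5b +208.092ms=3/5b
5) 832.37ms=12/5b +468.208ms=27/20b
6) 1300.578ms=15/4b +780.347ms=9/4b
Σ=6b of 6 (173bpm 3/8) — PASS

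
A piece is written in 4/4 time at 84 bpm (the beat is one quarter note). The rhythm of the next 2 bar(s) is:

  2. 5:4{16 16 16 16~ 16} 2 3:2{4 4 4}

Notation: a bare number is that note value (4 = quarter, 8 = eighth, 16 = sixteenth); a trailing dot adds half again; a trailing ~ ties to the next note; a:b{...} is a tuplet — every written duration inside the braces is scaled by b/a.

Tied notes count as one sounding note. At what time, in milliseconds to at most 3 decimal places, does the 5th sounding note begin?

1. 0.0ms @ 0 + 2142.857ms (3)
2. 2142.857ms @ 3 + 142.857ms (1/5)
3. 2285.714ms @ 16/5 + 142.857ms (1/5)
4. 2428.571ms @ 17/5 + 142.857ms (1/5)
5. 2571.429ms @ 18/5 + 285.714ms (2/5)
6. 2857.143ms @ 4 + 1428.571ms (2)
7. 4285.714ms @ 6 + 476.19ms (2/3)
8. 4761.905ms @ 20/3 + 476.19ms (2/3)
9. 5238.095ms @ 22/3 + 476.19ms (2/3)

note 5 onset = 18/5b = 2571.429ms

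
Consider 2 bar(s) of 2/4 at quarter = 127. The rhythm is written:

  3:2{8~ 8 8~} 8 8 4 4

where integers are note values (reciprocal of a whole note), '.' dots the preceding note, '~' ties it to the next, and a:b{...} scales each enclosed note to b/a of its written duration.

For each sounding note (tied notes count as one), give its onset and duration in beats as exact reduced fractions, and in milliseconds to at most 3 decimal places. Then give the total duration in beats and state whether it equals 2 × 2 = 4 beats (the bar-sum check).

1) 0.0ms=0b +314.961ms=2/3b
2) 314.961ms=2/3b +393.701ms=5/6b
3) 708.661ms=3/2b +236.22ms=1/2b
4) 944.882ms=2b +472.441ms=1b
5) 1417.323ms=3b +472.441ms=1b
Σ=4b of 4 (127bpm 2/4) — PASS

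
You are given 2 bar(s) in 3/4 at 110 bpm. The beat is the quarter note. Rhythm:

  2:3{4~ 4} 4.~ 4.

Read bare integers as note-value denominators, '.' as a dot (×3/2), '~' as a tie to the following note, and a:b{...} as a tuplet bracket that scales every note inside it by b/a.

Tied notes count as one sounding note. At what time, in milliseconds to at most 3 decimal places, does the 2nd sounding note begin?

1. 0.0ms @ 0 + 1636.364ms (3)
2. 1636.364ms @ 3 + 1636.364ms (3)

note 2 onset = 3b = 1636.364ms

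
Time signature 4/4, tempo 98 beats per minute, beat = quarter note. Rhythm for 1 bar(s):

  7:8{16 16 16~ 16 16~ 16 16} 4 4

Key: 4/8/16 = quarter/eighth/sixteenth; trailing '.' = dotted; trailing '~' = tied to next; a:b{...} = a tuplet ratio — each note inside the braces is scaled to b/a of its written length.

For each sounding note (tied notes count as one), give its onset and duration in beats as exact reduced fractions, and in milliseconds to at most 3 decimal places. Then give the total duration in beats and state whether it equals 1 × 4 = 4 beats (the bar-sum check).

1) 0.0ms=0b +174.927ms=2/7b
2) 174.927ms=2/7b +174.927ms=2/7b
3) 349.854ms=4/7b +349.854ms=4/7b
4) 699.708ms=8/7b +349.854ms=4/7b
5) 1049.563ms=12/7b +174.927ms=2/7b
6) 1224.49ms=2b +612.245ms=1b
7) 1836.735ms=3b +612.245ms=1b
Σ=4b of 4 (98bpm 4/4) — PASS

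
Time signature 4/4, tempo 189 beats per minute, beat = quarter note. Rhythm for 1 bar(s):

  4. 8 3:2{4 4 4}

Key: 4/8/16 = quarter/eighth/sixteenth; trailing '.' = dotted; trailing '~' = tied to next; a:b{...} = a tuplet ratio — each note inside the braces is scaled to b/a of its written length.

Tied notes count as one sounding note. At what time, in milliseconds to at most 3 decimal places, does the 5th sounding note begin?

1. 0.0ms @ 0 + 476.19ms (3/2)
2. 476.19ms @ 3/2 + 158.73ms (1/2)
3. 634.921ms @ 2 + 211.64ms (2/3)
4. 846.561ms @ 8/3 + 211.64ms (2/3)
5. 1058.201ms @ 10/3 + 211.64ms (2/3)

note 5 onset = 10/3b = 1058.201ms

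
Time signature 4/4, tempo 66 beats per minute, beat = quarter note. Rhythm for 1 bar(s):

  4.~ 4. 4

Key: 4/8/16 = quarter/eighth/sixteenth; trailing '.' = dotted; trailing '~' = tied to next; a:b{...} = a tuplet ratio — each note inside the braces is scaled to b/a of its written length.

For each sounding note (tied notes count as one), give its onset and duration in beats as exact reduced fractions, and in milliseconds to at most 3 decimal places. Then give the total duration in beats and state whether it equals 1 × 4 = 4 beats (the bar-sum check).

1) 0.0ms=0b +2727.273ms=3b
2) 2727.273ms=3b +909.091ms=1b
Σ=4b of 4 (66bpm 4/4) — PASS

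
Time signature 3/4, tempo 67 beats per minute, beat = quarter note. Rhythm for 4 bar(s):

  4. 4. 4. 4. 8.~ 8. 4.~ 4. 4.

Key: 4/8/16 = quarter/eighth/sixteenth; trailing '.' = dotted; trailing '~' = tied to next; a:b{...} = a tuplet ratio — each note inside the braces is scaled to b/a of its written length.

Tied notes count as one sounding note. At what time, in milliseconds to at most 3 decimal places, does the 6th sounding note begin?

1. 0.0ms @ 0 + 1343.284ms (3/2)
2. 1343.284ms @ 3/2 + 1343.284ms (3/2)
3. 2686.567ms @ 3 + 1343.284ms (3/2)
4. 4029.851ms @ 9/2 + 1343.284ms (3/2)
5. 5373.134ms @ 6 + 1343.284ms (3/2)
6. 6716.418ms @ 15/2 + 2686.567ms (3)
7. 9402.985ms @ 21/2 + 1343.284ms (3/2)

note 6 onset = 15/2b = 6716.418ms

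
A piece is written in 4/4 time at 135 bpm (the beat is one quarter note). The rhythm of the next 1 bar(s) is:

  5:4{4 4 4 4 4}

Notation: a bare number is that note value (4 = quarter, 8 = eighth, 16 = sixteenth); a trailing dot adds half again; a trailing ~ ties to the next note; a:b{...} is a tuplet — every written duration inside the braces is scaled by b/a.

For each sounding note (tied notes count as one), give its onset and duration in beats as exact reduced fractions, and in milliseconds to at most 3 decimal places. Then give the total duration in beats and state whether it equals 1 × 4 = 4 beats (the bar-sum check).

1) 0.0ms=0b +355.556ms=4/5b
2) 355.556ms=4/5b +355.556ms=4/5b
3) 711.111ms=8/5b +355.556ms=4/5b
4) 1066.667ms=12/5b +355.556ms=4/5b
5) 1422.222ms=16/5b +355.556ms=4/5b
Σ=4b of 4 (135bpm 4/4) — PASS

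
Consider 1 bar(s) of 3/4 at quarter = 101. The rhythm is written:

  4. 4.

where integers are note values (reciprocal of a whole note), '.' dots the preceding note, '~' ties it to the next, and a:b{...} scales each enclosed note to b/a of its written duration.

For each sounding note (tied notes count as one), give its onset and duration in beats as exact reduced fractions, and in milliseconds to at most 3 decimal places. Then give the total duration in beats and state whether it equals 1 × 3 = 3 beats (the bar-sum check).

1) 0.0ms=0b +891.089ms=3/2b
2) 891.089ms=3/2b +891.089ms=3/2b
Σ=3b of 3 (101bpm 3/4) — PASS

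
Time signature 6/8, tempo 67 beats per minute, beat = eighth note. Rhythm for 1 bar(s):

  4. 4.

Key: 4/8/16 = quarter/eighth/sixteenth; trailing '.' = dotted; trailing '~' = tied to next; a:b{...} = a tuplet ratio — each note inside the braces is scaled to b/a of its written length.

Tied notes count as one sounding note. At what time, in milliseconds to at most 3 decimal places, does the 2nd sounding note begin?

1. 0.0ms @ 0 + 2686.567ms (3)
2. 2686.567ms @ 3 + 2686.567ms (3)

note 2 onset = 3b = 2686.567ms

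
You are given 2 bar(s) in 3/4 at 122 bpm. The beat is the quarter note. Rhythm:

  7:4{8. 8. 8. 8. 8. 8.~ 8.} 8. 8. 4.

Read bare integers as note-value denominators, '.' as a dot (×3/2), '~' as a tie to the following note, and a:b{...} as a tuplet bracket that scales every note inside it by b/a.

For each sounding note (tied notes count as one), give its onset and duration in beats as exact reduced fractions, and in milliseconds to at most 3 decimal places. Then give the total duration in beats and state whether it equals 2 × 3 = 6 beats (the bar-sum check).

1) 0.0ms=0b +210.773ms=3/7b
2) 210.773ms=3/7b +210.773ms=3/7b
3) 421.546ms=6/7b +210.773ms=3/7b
4) 632.319ms=9/7b +210.773ms=3/7b
5) 843.091ms=12/7b +210.773ms=3/7b
6) 1053.864ms=15/7b +421.546ms=6/7b
7) 1475.41ms=3b +368.852ms=3/4b
8) 1844.262ms=15/4b +368.852ms=3/4b
9) 2213.115ms=9/2b +737.705ms=3/2b
Σ=6b of 6 (122bpm 3/4) — PASS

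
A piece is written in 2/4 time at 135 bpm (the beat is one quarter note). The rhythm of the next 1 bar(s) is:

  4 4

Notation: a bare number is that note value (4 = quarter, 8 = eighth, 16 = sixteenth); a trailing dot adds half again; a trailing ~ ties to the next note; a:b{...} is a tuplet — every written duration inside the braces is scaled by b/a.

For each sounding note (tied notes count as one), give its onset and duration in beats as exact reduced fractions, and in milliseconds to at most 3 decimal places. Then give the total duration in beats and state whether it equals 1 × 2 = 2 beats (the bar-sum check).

1) 0.0ms=0b +444.444ms=1b
2) 444.444ms=1b +444.444ms=1b
Σ=2b of 2 (135bpm 2/4) — PASS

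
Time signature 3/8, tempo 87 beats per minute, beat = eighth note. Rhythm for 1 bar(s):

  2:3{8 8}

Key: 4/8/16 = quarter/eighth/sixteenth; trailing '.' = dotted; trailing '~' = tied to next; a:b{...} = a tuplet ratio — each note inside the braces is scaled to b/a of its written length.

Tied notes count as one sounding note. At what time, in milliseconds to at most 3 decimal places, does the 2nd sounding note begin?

note 2 onset = 3/2b = 1034.483ms

1. 0.0ms @ 0 + 1034.483ms (3/2)
2. 1034.483ms @ 3/2 + 1034.483ms (3/2)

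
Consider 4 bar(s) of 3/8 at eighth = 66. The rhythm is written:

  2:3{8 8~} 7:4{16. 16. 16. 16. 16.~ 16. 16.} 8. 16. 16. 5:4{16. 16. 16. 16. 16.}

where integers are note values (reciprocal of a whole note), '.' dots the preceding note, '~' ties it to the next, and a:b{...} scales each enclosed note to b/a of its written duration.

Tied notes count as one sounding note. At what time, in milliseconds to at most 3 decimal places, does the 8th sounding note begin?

1. 0.0ms @ 0 + 1363.636ms (3/2)
2. 1363.636ms @ 3/2 + 1753.247ms (27/14)
3. 3116.883ms @ 24/7 + 389.61ms (3/7)
4. 3506.494ms @ 27/7 + 389.61ms (3/7)
5. 3896.104ms @ 30/7 + 389.61ms (3/7)
6. 4285.714ms @ 33/7 + 779.221ms (6/7)
7. 5064.935ms @ 39/7 + 389.61ms (3/7)
8. 5454.545ms @ 6 + 1363.636ms (3/2)
9. 6818.182ms @ 15/2 + 681.818ms (3/4)
10. 7500.0ms @ 33/4 + 681.818ms (3/4)
11. 8181.818ms @ 9 + 545.455ms (3/5)
12. 8727.273ms @ 48/5 + 545.455ms (3/5)
13. 9272.727ms @ 51/5 + 545.455ms (3/5)
14. 9818.182ms @ 54/5 + 545.455ms (3/5)
15. 10363.636ms @ 57/5 + 545.455ms (3/5)

note 8 onset = 6b = 5454.545ms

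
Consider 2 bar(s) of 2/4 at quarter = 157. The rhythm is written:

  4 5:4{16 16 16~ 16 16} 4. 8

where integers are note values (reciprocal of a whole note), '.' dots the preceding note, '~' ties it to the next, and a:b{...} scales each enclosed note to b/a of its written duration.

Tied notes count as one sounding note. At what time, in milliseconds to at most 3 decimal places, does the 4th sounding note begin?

note 4 onset = 7/5b = 535.032ms

1. 0.0ms @ 0 + 382.166ms (1)
2. 382.166ms @ 1 + 76.433ms (1/5)
3. 458.599ms @ 6/5 + 76.433ms (1/5)
4. 535.032ms @ 7/5 + 152.866ms (2/5)
5. 687.898ms @ 9/5 + 76.433ms (1/5)
6. 764.331ms @ 2 + 573.248ms (3/2)
7. 1337.58ms @ 7/2 + 191.083ms (1/2)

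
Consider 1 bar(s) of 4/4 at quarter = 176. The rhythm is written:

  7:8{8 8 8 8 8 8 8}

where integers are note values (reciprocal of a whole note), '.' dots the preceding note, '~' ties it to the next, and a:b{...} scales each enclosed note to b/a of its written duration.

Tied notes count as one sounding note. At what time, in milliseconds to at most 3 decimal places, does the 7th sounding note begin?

1. 0.0ms @ 0 + 194.805ms (4/7)
2. 194.805ms @ 4/7 + 194.805ms (4/7)
3. 389.61ms @ 8/7 + 194.805ms (4/7)
4. 584.416ms @ 12/7 + 194.805ms (4/7)
5. 779.221ms @ 16/7 + 194.805ms (4/7)
6. 974.026ms @ 20/7 + 194.805ms (4/7)
7. 1168.831ms @ 24/7 + 194.805ms (4/7)

note 7 onset = 24/7b = 1168.831ms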